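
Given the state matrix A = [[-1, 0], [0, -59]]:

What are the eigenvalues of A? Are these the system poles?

For diagonal matrix, eigenvalues are diagonal entries: λ₁ = -1, λ₂ = -59. Eigenvalues of A = system poles.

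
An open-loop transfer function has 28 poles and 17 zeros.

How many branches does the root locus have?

Root locus has n branches where n = number of poles = 28.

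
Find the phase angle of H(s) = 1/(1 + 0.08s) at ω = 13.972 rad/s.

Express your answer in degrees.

Phase = -arctan(ωτ) = -arctan(13.972 × 0.08) = -48.2°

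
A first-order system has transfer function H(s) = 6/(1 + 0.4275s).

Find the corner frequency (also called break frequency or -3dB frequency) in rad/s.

Corner frequency = 1/τ = 1/0.4275 = 2.339 rad/s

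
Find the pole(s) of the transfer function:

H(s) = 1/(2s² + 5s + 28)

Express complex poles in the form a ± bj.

Discriminant = 5² - 4×2×28 = 25 - 224 = -199 < 0, so the poles are a complex conjugate pair s = (-5 ± j√199)/(2×2). Real part = -5/(2×2) = -5/4 = -1.25; imaginary part = ±√199/(2×2) ≈ 3.5267. Poles: s = -1.25 ± 3.5267j.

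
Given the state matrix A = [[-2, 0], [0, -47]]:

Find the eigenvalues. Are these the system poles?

For diagonal matrix, eigenvalues are diagonal entries: λ₁ = -2, λ₂ = -47. Eigenvalues of A = system poles.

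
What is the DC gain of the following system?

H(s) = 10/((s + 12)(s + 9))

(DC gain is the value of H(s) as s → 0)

DC gain = H(0) = 10/(12 × 9) = 10/108 = 0.0926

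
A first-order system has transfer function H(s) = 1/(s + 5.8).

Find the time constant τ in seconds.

For H(s) = 1/(s + 1/τ), the pole is at -1/τ = -5.8, so τ = 1/5.8 = 0.1724 s.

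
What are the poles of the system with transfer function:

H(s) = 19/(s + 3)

Pole is where denominator = 0: s + 3 = 0, so s = -3.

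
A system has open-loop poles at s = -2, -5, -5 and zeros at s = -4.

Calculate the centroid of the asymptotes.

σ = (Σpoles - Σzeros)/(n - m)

σ = (Σpoles - Σzeros)/(n - m) = (-12 - (-4))/(3 - 1) = -8/2 = -4.0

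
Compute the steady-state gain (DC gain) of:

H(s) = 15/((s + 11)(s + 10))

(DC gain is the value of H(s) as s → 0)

DC gain = H(0) = 15/(11 × 10) = 15/110 = 0.1364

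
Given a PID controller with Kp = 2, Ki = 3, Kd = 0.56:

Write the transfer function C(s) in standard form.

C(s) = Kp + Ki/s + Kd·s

Substituting values: C(s) = 2 + 3/s + 0.56s = (0.56s² + 2s + 3)/s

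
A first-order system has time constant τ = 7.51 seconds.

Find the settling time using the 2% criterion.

For first-order system, 2% settling time ≈ 4τ = 4 × 7.51 = 30.04 s.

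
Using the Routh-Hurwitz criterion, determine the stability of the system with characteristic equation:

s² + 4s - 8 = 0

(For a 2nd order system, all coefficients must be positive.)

Coefficients: 1, 4, -8. c=-8 not positive, so system is unstable.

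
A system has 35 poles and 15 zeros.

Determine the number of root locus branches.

Root locus has n branches where n = number of poles = 35.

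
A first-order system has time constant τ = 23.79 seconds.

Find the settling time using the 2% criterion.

For first-order system, 2% settling time ≈ 4τ = 4 × 23.79 = 95.16 s.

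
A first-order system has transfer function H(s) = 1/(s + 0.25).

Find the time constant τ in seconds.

For H(s) = 1/(s + 1/τ), the pole is at -1/τ = -0.25, so τ = 1/0.25 = 4 s.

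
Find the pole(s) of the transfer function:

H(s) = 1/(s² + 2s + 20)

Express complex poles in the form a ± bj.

Discriminant = 2² - 4×1×20 = 4 - 80 = -76 < 0, so the poles are a complex conjugate pair s = (-2 ± j√76)/(2×1). Real part = -2/(2×1) = -2/2 = -1; imaginary part = ±√76/(2×1) ≈ 4.3589. Poles: s = -1 ± 4.3589j.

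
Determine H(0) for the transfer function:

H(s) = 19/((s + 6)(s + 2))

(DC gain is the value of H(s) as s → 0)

DC gain = H(0) = 19/(6 × 2) = 19/12 = 1.5833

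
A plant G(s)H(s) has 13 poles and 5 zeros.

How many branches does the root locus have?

Root locus has n branches where n = number of poles = 13.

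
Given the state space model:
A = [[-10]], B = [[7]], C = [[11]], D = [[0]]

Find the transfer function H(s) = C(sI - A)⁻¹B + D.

(sI - A)⁻¹ = 1/(s + 10). H(s) = 11 × 7/(s + 10) + 0 = 77/(s + 10).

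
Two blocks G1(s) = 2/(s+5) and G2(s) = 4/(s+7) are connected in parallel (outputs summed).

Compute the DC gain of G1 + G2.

Parallel: G_eq = G1 + G2. DC gain = G1(0) + G2(0) = 2/5 + 4/7 = 0.4 + 0.5714 = 0.9714.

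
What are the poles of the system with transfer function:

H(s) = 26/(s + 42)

Pole is where denominator = 0: s + 42 = 0, so s = -42.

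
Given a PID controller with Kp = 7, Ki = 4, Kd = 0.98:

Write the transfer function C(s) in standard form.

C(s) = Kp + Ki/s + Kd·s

Substituting values: C(s) = 7 + 4/s + 0.98s = (0.98s² + 7s + 4)/s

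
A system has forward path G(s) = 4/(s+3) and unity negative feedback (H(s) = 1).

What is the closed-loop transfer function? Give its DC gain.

T(s) = G/(1+GH) = [4/(s+3)] / [1 + 4/(s+3)] = 4/(s+3+4) = 4/(s+7). DC gain = 4/7 = 0.5714.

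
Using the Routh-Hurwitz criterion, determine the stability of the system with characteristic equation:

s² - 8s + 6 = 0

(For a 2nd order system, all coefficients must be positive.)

Coefficients: 1, -8, 6. b=-8 not positive, so system is unstable.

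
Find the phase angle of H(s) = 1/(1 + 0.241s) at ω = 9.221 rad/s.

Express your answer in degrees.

Phase = -arctan(ωτ) = -arctan(9.221 × 0.241) = -65.8°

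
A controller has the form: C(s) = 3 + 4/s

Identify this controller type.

This is a Proportional-Integral (PI) controller.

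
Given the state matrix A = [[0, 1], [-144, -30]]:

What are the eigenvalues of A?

det(A - λI) = λ² - (-30)λ + 144 = (λ - (-6))(λ - (-24)). Eigenvalues: -6, -24.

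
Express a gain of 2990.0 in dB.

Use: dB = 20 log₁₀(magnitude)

dB = 20 log₁₀(2990.0) = 69.5 dB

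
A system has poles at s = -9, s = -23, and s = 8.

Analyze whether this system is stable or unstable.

Pole(s) at s = 8 are not in the left half-plane. System is unstable.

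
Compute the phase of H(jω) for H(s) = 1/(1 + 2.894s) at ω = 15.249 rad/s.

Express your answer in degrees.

Phase = -arctan(ωτ) = -arctan(15.249 × 2.894) = -88.7°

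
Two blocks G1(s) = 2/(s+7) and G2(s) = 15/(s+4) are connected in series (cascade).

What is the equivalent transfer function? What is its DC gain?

Series: multiply transfer functions. G_eq = 2/(s+7) × 15/(s+4) = 30/((s+7)(s+4)). DC gain = 30/(7×4) = 1.0714.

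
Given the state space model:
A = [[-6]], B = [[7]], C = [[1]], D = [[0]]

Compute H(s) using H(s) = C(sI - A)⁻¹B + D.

(sI - A)⁻¹ = 1/(s + 6). H(s) = 1 × 7/(s + 6) + 0 = 7/(s + 6).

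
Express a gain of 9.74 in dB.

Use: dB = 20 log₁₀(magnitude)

dB = 20 log₁₀(9.74) = 19.8 dB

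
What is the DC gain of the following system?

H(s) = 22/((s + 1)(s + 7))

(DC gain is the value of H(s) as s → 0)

DC gain = H(0) = 22/(1 × 7) = 22/7 = 3.1429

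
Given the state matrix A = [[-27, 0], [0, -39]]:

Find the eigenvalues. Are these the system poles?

For diagonal matrix, eigenvalues are diagonal entries: λ₁ = -27, λ₂ = -39. Eigenvalues of A = system poles.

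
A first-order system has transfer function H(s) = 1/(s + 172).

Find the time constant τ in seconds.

For H(s) = 1/(s + 1/τ), the pole is at -1/τ = -172, so τ = 1/172 = 0.0058 s.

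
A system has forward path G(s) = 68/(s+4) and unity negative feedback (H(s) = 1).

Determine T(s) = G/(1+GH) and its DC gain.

T(s) = G/(1+GH) = [68/(s+4)] / [1 + 68/(s+4)] = 68/(s+4+68) = 68/(s+72). DC gain = 68/72 = 0.9444.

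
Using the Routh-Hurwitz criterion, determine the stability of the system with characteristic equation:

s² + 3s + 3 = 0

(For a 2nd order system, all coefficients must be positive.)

Coefficients: 1, 3, 3. All positive, so system is stable.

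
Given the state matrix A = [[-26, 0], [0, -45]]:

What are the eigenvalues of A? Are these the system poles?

For diagonal matrix, eigenvalues are diagonal entries: λ₁ = -26, λ₂ = -45. Eigenvalues of A = system poles.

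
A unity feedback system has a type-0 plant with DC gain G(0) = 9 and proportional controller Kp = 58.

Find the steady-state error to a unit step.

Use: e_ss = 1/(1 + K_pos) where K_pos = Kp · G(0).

K_pos = Kp · G(0) = 58 × 9 = 522. e_ss = 1/(1 + 522) = 0.0019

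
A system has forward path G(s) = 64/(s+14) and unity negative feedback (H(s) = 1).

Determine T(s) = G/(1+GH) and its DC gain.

T(s) = G/(1+GH) = [64/(s+14)] / [1 + 64/(s+14)] = 64/(s+14+64) = 64/(s+78). DC gain = 64/78 = 0.8205.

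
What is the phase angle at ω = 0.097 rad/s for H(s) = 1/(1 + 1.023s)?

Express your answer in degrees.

Phase = -arctan(ωτ) = -arctan(0.097 × 1.023) = -5.7°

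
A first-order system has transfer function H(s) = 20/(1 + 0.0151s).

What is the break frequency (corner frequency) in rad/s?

Corner frequency = 1/τ = 1/0.0151 = 66.225 rad/s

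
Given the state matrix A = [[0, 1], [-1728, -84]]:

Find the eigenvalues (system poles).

det(A - λI) = λ² - (-84)λ + 1728 = (λ - (-48))(λ - (-36)). Eigenvalues: -48, -36.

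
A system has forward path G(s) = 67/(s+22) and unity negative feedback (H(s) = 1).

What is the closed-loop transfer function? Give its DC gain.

T(s) = G/(1+GH) = [67/(s+22)] / [1 + 67/(s+22)] = 67/(s+22+67) = 67/(s+89). DC gain = 67/89 = 0.7528.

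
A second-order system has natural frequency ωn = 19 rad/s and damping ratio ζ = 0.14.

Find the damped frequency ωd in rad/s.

ωd = ωn√(1 - ζ²) = 19√(1 - 0.14²) = 18.81 rad/s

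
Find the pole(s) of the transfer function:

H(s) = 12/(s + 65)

Pole is where denominator = 0: s + 65 = 0, so s = -65.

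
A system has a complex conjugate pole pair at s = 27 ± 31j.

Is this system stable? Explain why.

Real part of poles is 27 (> 0, right half-plane). Unstable.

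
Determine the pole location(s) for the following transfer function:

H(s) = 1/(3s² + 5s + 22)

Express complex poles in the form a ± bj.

Discriminant = 5² - 4×3×22 = 25 - 264 = -239 < 0, so the poles are a complex conjugate pair s = (-5 ± j√239)/(2×3). Real part = -5/(2×3) = -5/6 ≈ -0.8333; imaginary part = ±√239/(2×3) ≈ 2.5766. Poles: s = -0.8333 ± 2.5766j.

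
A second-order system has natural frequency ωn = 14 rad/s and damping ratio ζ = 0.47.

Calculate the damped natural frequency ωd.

ωd = ωn√(1 - ζ²) = 14√(1 - 0.47²) = 12.36 rad/s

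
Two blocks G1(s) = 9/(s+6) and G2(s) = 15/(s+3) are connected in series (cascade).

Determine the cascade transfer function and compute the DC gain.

Series: multiply transfer functions. G_eq = 9/(s+6) × 15/(s+3) = 135/((s+6)(s+3)). DC gain = 135/(6×3) = 7.5.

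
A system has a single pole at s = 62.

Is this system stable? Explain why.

Pole at s = 62 is in the right half-plane. Unstable.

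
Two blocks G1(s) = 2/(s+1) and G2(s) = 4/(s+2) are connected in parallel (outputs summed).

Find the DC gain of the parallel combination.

Parallel: G_eq = G1 + G2. DC gain = G1(0) + G2(0) = 2/1 + 4/2 = 2 + 2 = 4.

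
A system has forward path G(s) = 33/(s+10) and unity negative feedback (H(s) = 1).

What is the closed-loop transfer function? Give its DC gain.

T(s) = G/(1+GH) = [33/(s+10)] / [1 + 33/(s+10)] = 33/(s+10+33) = 33/(s+43). DC gain = 33/43 = 0.7674.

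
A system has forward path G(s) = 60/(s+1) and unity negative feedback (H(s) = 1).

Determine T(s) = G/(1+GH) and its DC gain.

T(s) = G/(1+GH) = [60/(s+1)] / [1 + 60/(s+1)] = 60/(s+1+60) = 60/(s+61). DC gain = 60/61 = 0.9836.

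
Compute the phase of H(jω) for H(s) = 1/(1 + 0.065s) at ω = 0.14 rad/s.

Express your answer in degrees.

Phase = -arctan(ωτ) = -arctan(0.14 × 0.065) = -0.5°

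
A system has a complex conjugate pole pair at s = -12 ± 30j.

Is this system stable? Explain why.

Real part of poles is -12 (< 0, left half-plane). Stable.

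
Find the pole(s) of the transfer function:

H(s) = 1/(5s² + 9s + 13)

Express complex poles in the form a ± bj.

Discriminant = 9² - 4×5×13 = 81 - 260 = -179 < 0, so the poles are a complex conjugate pair s = (-9 ± j√179)/(2×5). Real part = -9/(2×5) = -9/10 = -0.9; imaginary part = ±√179/(2×5) ≈ 1.3379. Poles: s = -0.9 ± 1.3379j.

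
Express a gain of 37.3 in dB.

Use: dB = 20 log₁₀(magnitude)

dB = 20 log₁₀(37.3) = 31.4 dB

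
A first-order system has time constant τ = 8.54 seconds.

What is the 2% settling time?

For first-order system, 2% settling time ≈ 4τ = 4 × 8.54 = 34.16 s.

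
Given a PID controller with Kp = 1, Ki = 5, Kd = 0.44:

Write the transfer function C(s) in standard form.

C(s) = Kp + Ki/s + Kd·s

Substituting values: C(s) = 1 + 5/s + 0.44s = (0.44s² + s + 5)/s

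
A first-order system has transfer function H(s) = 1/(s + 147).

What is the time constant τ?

For H(s) = 1/(s + 1/τ), the pole is at -1/τ = -147, so τ = 1/147 = 0.0068 s.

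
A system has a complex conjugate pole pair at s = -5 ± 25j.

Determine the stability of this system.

Real part of poles is -5 (< 0, left half-plane). Stable.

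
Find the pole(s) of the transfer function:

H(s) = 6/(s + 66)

Pole is where denominator = 0: s + 66 = 0, so s = -66.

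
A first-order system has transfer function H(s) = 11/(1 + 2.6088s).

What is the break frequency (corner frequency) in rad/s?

Corner frequency = 1/τ = 1/2.6088 = 0.383 rad/s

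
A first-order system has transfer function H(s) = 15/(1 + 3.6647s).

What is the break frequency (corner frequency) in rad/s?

Corner frequency = 1/τ = 1/3.6647 = 0.273 rad/s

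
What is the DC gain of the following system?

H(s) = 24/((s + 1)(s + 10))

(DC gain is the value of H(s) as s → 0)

DC gain = H(0) = 24/(1 × 10) = 24/10 = 2.4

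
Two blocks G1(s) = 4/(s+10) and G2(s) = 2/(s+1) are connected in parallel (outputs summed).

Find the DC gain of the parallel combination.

Parallel: G_eq = G1 + G2. DC gain = G1(0) + G2(0) = 4/10 + 2/1 = 0.4 + 2 = 2.4.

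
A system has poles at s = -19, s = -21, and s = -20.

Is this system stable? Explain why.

All poles are in the left half-plane. System is stable.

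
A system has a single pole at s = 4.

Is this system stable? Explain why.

Pole at s = 4 is in the right half-plane. Unstable.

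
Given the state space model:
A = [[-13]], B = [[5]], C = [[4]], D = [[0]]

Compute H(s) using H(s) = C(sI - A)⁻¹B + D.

(sI - A)⁻¹ = 1/(s + 13). H(s) = 4 × 5/(s + 13) + 0 = 20/(s + 13).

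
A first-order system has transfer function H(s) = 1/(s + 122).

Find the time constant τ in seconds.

For H(s) = 1/(s + 1/τ), the pole is at -1/τ = -122, so τ = 1/122 = 0.0082 s.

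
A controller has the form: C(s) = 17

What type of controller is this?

This is a Proportional (P) controller.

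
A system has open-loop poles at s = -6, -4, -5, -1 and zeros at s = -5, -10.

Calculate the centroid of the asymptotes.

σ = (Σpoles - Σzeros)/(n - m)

σ = (Σpoles - Σzeros)/(n - m) = (-16 - (-15))/(4 - 2) = -1/2 = -0.5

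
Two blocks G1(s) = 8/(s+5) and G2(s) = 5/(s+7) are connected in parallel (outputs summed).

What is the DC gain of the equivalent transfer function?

Parallel: G_eq = G1 + G2. DC gain = G1(0) + G2(0) = 8/5 + 5/7 = 1.6 + 0.7143 = 2.3143.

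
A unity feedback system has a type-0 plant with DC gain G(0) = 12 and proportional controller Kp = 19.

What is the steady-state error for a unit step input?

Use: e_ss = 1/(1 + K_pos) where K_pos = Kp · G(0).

K_pos = Kp · G(0) = 19 × 12 = 228. e_ss = 1/(1 + 228) = 0.0044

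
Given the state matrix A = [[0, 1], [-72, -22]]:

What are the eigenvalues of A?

det(A - λI) = λ² - (-22)λ + 72 = (λ - (-18))(λ - (-4)). Eigenvalues: -18, -4.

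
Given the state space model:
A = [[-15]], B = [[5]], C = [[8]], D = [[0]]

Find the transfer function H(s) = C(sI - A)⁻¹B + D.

(sI - A)⁻¹ = 1/(s + 15). H(s) = 8 × 5/(s + 15) + 0 = 40/(s + 15).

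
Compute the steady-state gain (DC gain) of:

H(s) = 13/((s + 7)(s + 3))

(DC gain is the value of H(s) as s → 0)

DC gain = H(0) = 13/(7 × 3) = 13/21 = 0.6190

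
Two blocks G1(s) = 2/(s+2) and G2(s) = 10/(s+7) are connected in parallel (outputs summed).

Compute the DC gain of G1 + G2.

Parallel: G_eq = G1 + G2. DC gain = G1(0) + G2(0) = 2/2 + 10/7 = 1 + 1.4286 = 2.4286.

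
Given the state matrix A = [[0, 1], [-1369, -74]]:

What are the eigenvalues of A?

det(A - λI) = λ² - (-74)λ + 1369 = (λ - (-37))(λ - (-37)). Eigenvalues: -37, -37.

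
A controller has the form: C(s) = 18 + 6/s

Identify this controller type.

This is a Proportional-Integral (PI) controller.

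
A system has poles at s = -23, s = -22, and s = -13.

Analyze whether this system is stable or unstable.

All poles are in the left half-plane. System is stable.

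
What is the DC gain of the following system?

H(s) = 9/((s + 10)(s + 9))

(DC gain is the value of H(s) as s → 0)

DC gain = H(0) = 9/(10 × 9) = 9/90 = 0.1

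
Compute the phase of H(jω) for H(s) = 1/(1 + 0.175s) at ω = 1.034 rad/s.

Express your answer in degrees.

Phase = -arctan(ωτ) = -arctan(1.034 × 0.175) = -10.3°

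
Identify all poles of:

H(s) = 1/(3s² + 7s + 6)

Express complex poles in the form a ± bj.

Discriminant = 7² - 4×3×6 = 49 - 72 = -23 < 0, so the poles are a complex conjugate pair s = (-7 ± j√23)/(2×3). Real part = -7/(2×3) = -7/6 ≈ -1.1667; imaginary part = ±√23/(2×3) ≈ 0.7993. Poles: s = -1.1667 ± 0.7993j.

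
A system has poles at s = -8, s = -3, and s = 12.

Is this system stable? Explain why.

Pole(s) at s = 12 are not in the left half-plane. System is unstable.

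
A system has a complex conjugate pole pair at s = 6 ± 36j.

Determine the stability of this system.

Real part of poles is 6 (> 0, right half-plane). Unstable.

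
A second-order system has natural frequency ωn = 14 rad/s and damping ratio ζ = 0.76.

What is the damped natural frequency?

ωd = ωn√(1 - ζ²) = 14√(1 - 0.76²) = 9.1 rad/s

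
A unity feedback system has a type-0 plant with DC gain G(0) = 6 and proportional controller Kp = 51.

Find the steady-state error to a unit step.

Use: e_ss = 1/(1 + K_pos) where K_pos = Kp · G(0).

K_pos = Kp · G(0) = 51 × 6 = 306. e_ss = 1/(1 + 306) = 0.0033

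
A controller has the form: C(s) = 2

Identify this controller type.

This is a Proportional (P) controller.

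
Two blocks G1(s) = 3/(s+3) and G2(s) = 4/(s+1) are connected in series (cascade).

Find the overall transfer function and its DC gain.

Series: multiply transfer functions. G_eq = 3/(s+3) × 4/(s+1) = 12/((s+3)(s+1)). DC gain = 12/(3×1) = 4.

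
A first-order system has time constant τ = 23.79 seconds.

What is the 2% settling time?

For first-order system, 2% settling time ≈ 4τ = 4 × 23.79 = 95.16 s.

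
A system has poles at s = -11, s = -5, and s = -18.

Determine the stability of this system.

All poles are in the left half-plane. System is stable.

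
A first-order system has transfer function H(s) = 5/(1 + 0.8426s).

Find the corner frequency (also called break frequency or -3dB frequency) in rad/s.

Corner frequency = 1/τ = 1/0.8426 = 1.187 rad/s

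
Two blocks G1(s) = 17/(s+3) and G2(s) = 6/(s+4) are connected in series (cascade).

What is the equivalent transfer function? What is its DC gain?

Series: multiply transfer functions. G_eq = 17/(s+3) × 6/(s+4) = 102/((s+3)(s+4)). DC gain = 102/(3×4) = 8.5.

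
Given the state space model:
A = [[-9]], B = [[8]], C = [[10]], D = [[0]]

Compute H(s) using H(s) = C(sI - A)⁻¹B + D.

(sI - A)⁻¹ = 1/(s + 9). H(s) = 10 × 8/(s + 9) + 0 = 80/(s + 9).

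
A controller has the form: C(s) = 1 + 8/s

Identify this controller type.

This is a Proportional-Integral (PI) controller.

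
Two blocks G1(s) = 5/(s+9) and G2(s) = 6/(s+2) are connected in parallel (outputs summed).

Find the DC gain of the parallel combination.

Parallel: G_eq = G1 + G2. DC gain = G1(0) + G2(0) = 5/9 + 6/2 = 0.5556 + 3 = 3.5556.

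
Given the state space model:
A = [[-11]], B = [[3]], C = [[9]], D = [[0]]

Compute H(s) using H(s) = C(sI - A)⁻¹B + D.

(sI - A)⁻¹ = 1/(s + 11). H(s) = 9 × 3/(s + 11) + 0 = 27/(s + 11).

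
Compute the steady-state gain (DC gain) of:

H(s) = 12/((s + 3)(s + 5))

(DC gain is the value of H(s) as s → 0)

DC gain = H(0) = 12/(3 × 5) = 12/15 = 0.8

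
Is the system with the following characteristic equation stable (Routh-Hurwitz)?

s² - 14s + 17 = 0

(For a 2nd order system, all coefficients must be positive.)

Coefficients: 1, -14, 17. b=-14 not positive, so system is unstable.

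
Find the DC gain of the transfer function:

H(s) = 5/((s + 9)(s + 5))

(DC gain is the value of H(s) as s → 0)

DC gain = H(0) = 5/(9 × 5) = 5/45 = 0.1111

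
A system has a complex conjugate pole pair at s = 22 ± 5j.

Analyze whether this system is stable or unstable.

Real part of poles is 22 (> 0, right half-plane). Unstable.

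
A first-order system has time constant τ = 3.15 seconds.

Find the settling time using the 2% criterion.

For first-order system, 2% settling time ≈ 4τ = 4 × 3.15 = 12.6 s.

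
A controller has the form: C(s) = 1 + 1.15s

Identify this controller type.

This is a Proportional-Derivative (PD) controller.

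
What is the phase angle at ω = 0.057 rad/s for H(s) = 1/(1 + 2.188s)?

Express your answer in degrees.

Phase = -arctan(ωτ) = -arctan(0.057 × 2.188) = -7.1°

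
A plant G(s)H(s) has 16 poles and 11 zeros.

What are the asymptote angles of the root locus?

n - m = 16 - 11 = 5. Angles: θk = (2k + 1)·180°/5 = 36°, 108°, 180°, 252°, 324°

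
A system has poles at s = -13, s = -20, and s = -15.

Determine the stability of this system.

All poles are in the left half-plane. System is stable.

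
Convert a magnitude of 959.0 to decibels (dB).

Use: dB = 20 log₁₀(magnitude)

dB = 20 log₁₀(959.0) = 59.6 dB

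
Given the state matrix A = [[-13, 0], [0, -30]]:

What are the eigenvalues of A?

For diagonal matrix, eigenvalues are diagonal entries: λ₁ = -13, λ₂ = -30.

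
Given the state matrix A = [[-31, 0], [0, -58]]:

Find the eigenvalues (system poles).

For diagonal matrix, eigenvalues are diagonal entries: λ₁ = -31, λ₂ = -58.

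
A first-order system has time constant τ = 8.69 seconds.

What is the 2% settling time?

For first-order system, 2% settling time ≈ 4τ = 4 × 8.69 = 34.76 s.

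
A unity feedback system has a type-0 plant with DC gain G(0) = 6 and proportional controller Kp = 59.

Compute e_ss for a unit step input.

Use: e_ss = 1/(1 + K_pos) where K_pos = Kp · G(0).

K_pos = Kp · G(0) = 59 × 6 = 354. e_ss = 1/(1 + 354) = 0.0028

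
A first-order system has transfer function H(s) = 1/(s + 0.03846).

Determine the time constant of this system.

For H(s) = 1/(s + 1/τ), the pole is at -1/τ = -0.03846, so τ = 1/0.03846 = 26 s.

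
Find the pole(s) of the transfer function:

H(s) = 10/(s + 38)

Pole is where denominator = 0: s + 38 = 0, so s = -38.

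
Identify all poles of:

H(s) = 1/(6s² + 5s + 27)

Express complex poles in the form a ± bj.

Discriminant = 5² - 4×6×27 = 25 - 648 = -623 < 0, so the poles are a complex conjugate pair s = (-5 ± j√623)/(2×6). Real part = -5/(2×6) = -5/12 ≈ -0.4167; imaginary part = ±√623/(2×6) ≈ 2.0800. Poles: s = -0.4167 ± 2.0800j.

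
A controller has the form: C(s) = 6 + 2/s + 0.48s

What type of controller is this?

This is a Proportional-Integral-Derivative (PID) controller.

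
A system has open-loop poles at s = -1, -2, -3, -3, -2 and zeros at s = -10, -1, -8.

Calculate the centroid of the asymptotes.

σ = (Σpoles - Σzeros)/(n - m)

σ = (Σpoles - Σzeros)/(n - m) = (-11 - (-19))/(5 - 3) = 8/2 = 4.0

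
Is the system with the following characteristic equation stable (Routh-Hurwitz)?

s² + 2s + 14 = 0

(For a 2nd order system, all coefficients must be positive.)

Coefficients: 1, 2, 14. All positive, so system is stable.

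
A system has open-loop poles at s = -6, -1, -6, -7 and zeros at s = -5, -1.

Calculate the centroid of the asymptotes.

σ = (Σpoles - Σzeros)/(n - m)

σ = (Σpoles - Σzeros)/(n - m) = (-20 - (-6))/(4 - 2) = -14/2 = -7.0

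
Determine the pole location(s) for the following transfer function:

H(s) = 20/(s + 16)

Pole is where denominator = 0: s + 16 = 0, so s = -16.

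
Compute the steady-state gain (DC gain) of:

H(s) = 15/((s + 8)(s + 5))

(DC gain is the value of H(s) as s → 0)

DC gain = H(0) = 15/(8 × 5) = 15/40 = 0.375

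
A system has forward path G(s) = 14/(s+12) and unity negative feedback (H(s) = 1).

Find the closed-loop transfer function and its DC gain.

T(s) = G/(1+GH) = [14/(s+12)] / [1 + 14/(s+12)] = 14/(s+12+14) = 14/(s+26). DC gain = 14/26 = 0.5385.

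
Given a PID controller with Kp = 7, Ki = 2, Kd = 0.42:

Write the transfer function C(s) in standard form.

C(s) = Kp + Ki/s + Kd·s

Substituting values: C(s) = 7 + 2/s + 0.42s = (0.42s² + 7s + 2)/s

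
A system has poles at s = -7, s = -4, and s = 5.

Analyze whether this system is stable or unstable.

Pole(s) at s = 5 are not in the left half-plane. System is unstable.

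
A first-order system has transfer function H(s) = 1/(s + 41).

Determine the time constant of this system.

For H(s) = 1/(s + 1/τ), the pole is at -1/τ = -41, so τ = 1/41 = 0.0244 s.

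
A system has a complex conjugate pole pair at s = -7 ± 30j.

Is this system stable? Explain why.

Real part of poles is -7 (< 0, left half-plane). Stable.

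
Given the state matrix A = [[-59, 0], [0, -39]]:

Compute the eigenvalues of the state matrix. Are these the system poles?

For diagonal matrix, eigenvalues are diagonal entries: λ₁ = -59, λ₂ = -39. Eigenvalues of A = system poles.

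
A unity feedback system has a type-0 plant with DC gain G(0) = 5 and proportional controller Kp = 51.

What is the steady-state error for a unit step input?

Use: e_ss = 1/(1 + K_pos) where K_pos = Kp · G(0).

K_pos = Kp · G(0) = 51 × 5 = 255. e_ss = 1/(1 + 255) = 0.00390625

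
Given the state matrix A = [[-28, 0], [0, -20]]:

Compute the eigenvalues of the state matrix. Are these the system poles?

For diagonal matrix, eigenvalues are diagonal entries: λ₁ = -28, λ₂ = -20. Eigenvalues of A = system poles.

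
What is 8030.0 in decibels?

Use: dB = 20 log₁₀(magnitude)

dB = 20 log₁₀(8030.0) = 78.1 dB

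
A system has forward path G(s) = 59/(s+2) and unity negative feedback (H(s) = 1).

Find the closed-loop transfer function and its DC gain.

T(s) = G/(1+GH) = [59/(s+2)] / [1 + 59/(s+2)] = 59/(s+2+59) = 59/(s+61). DC gain = 59/61 = 0.9672.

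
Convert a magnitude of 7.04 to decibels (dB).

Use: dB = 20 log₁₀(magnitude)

dB = 20 log₁₀(7.04) = 17.0 dB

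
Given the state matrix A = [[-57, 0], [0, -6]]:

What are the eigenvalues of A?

For diagonal matrix, eigenvalues are diagonal entries: λ₁ = -57, λ₂ = -6.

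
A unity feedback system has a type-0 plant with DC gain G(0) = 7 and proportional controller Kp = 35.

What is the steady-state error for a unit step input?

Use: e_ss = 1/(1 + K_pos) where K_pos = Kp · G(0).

K_pos = Kp · G(0) = 35 × 7 = 245. e_ss = 1/(1 + 245) = 0.0041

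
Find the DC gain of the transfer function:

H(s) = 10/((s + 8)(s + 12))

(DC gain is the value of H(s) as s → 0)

DC gain = H(0) = 10/(8 × 12) = 10/96 = 0.1042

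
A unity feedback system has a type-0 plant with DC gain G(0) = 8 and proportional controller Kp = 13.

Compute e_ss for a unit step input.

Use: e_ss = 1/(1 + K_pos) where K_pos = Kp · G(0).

K_pos = Kp · G(0) = 13 × 8 = 104. e_ss = 1/(1 + 104) = 0.0095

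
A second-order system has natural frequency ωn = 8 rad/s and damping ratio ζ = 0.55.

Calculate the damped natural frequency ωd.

ωd = ωn√(1 - ζ²) = 8√(1 - 0.55²) = 6.68 rad/s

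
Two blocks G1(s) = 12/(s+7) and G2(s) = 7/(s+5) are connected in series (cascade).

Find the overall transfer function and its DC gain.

Series: multiply transfer functions. G_eq = 12/(s+7) × 7/(s+5) = 84/((s+7)(s+5)). DC gain = 84/(7×5) = 2.4.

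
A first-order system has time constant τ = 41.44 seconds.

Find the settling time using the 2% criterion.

For first-order system, 2% settling time ≈ 4τ = 4 × 41.44 = 165.76 s.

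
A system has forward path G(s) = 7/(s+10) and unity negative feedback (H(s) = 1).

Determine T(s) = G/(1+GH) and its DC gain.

T(s) = G/(1+GH) = [7/(s+10)] / [1 + 7/(s+10)] = 7/(s+10+7) = 7/(s+17). DC gain = 7/17 = 0.4118.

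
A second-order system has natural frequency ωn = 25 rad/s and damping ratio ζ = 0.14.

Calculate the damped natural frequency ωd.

ωd = ωn√(1 - ζ²) = 25√(1 - 0.14²) = 24.75 rad/s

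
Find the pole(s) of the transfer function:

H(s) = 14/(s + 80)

Pole is where denominator = 0: s + 80 = 0, so s = -80.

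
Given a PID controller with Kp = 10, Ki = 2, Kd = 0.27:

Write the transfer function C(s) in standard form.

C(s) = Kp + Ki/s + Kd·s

Substituting values: C(s) = 10 + 2/s + 0.27s = (0.27s² + 10s + 2)/s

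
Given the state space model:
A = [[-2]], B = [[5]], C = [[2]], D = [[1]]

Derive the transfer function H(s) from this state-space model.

(sI - A)⁻¹ = 1/(s + 2). H(s) = 2×5/(s + 2) + 1 = (s + 12)/(s + 2).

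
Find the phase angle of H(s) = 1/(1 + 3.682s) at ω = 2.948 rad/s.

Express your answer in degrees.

Phase = -arctan(ωτ) = -arctan(2.948 × 3.682) = -84.7°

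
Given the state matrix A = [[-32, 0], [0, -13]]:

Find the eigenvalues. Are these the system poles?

For diagonal matrix, eigenvalues are diagonal entries: λ₁ = -32, λ₂ = -13. Eigenvalues of A = system poles.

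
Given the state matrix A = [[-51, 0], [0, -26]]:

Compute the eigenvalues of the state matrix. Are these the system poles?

For diagonal matrix, eigenvalues are diagonal entries: λ₁ = -51, λ₂ = -26. Eigenvalues of A = system poles.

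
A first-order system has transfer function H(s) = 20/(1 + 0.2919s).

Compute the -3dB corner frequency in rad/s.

Corner frequency = 1/τ = 1/0.2919 = 3.426 rad/s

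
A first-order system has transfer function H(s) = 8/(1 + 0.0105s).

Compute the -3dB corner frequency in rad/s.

Corner frequency = 1/τ = 1/0.0105 = 95.238 rad/s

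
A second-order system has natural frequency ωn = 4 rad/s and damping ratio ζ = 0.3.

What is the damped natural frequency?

ωd = ωn√(1 - ζ²) = 4√(1 - 0.3²) = 3.82 rad/s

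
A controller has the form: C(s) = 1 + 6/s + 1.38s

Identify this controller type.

This is a Proportional-Integral-Derivative (PID) controller.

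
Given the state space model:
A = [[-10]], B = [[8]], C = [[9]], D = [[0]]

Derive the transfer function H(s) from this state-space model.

(sI - A)⁻¹ = 1/(s + 10). H(s) = 9 × 8/(s + 10) + 0 = 72/(s + 10).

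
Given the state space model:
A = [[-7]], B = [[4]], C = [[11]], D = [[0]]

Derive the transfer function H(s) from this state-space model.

(sI - A)⁻¹ = 1/(s + 7). H(s) = 11 × 4/(s + 7) + 0 = 44/(s + 7).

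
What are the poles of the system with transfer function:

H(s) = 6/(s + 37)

Pole is where denominator = 0: s + 37 = 0, so s = -37.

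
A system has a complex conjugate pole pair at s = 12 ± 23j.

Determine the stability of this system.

Real part of poles is 12 (> 0, right half-plane). Unstable.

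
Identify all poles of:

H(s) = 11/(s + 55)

Pole is where denominator = 0: s + 55 = 0, so s = -55.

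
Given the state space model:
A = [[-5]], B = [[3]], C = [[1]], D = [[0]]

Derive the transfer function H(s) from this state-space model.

(sI - A)⁻¹ = 1/(s + 5). H(s) = 1 × 3/(s + 5) + 0 = 3/(s + 5).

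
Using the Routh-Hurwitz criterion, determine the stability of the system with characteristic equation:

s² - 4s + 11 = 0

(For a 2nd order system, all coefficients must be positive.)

Coefficients: 1, -4, 11. b=-4 not positive, so system is unstable.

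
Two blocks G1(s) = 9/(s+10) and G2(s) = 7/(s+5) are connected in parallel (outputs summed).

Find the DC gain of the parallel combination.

Parallel: G_eq = G1 + G2. DC gain = G1(0) + G2(0) = 9/10 + 7/5 = 0.9 + 1.4 = 2.3.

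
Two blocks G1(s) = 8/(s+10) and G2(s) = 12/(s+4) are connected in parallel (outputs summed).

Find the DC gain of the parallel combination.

Parallel: G_eq = G1 + G2. DC gain = G1(0) + G2(0) = 8/10 + 12/4 = 0.8 + 3 = 3.8.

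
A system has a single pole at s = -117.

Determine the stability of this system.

Pole at s = -117 is in the left half-plane. Stable.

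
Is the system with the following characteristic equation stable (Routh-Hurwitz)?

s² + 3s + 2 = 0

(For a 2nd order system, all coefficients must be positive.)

Coefficients: 1, 3, 2. All positive, so system is stable.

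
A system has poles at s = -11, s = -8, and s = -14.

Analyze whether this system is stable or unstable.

All poles are in the left half-plane. System is stable.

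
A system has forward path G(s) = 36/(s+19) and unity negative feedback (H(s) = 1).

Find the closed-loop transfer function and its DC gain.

T(s) = G/(1+GH) = [36/(s+19)] / [1 + 36/(s+19)] = 36/(s+19+36) = 36/(s+55). DC gain = 36/55 = 0.6545.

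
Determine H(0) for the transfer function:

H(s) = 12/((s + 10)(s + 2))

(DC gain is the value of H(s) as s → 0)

DC gain = H(0) = 12/(10 × 2) = 12/20 = 0.6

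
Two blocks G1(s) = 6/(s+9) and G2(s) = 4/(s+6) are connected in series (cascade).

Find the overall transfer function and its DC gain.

Series: multiply transfer functions. G_eq = 6/(s+9) × 4/(s+6) = 24/((s+9)(s+6)). DC gain = 24/(9×6) = 0.4444.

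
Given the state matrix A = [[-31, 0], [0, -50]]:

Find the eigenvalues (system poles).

For diagonal matrix, eigenvalues are diagonal entries: λ₁ = -31, λ₂ = -50.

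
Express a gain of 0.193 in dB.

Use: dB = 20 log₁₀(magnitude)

dB = 20 log₁₀(0.193) = -14.3 dB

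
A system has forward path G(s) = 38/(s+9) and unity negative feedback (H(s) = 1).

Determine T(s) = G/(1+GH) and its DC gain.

T(s) = G/(1+GH) = [38/(s+9)] / [1 + 38/(s+9)] = 38/(s+9+38) = 38/(s+47). DC gain = 38/47 = 0.8085.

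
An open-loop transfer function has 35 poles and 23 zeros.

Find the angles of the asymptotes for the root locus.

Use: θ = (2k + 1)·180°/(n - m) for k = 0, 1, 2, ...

n - m = 35 - 23 = 12. Angles: θk = (2k + 1)·180°/12 = 15°, 45°, 75°, 105°, 135°, 165°, 195°, 225°, 255°, 285°, 315°, 345°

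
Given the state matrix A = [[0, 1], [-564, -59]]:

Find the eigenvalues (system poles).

det(A - λI) = λ² - (-59)λ + 564 = (λ - (-47))(λ - (-12)). Eigenvalues: -47, -12.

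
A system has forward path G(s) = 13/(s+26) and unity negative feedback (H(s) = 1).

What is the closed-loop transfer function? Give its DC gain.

T(s) = G/(1+GH) = [13/(s+26)] / [1 + 13/(s+26)] = 13/(s+26+13) = 13/(s+39). DC gain = 13/39 = 0.3333.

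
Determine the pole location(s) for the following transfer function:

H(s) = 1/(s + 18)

Pole is where denominator = 0: s + 18 = 0, so s = -18.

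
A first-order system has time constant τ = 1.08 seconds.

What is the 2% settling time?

For first-order system, 2% settling time ≈ 4τ = 4 × 1.08 = 4.32 s.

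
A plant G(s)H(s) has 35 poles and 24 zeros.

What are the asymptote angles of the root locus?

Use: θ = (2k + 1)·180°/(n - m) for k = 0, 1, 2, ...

n - m = 35 - 24 = 11. Angles: θk = (2k + 1)·180°/11 = 16.36°, 49.09°, 81.82°, 114.55°, 147.27°, 180°, 212.73°, 245.45°, 278.18°, 310.91°, 343.64°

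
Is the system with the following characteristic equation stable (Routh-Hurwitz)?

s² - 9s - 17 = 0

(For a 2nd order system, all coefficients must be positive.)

Coefficients: 1, -9, -17. b=-9, c=-17 not positive, so system is unstable.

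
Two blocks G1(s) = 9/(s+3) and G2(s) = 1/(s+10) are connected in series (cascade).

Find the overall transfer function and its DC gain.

Series: multiply transfer functions. G_eq = 9/(s+3) × 1/(s+10) = 9/((s+3)(s+10)). DC gain = 9/(3×10) = 0.3.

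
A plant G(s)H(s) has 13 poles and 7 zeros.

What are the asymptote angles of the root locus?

n - m = 13 - 7 = 6. Angles: θk = (2k + 1)·180°/6 = 30°, 90°, 150°, 210°, 270°, 330°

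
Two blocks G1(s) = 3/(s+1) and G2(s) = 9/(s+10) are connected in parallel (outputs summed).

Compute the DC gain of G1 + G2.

Parallel: G_eq = G1 + G2. DC gain = G1(0) + G2(0) = 3/1 + 9/10 = 3 + 0.9 = 3.9.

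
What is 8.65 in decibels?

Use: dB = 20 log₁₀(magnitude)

dB = 20 log₁₀(8.65) = 18.7 dB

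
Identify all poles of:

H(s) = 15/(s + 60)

Pole is where denominator = 0: s + 60 = 0, so s = -60.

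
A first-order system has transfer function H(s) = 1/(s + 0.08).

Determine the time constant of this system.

For H(s) = 1/(s + 1/τ), the pole is at -1/τ = -0.08, so τ = 1/0.08 = 12.5 s.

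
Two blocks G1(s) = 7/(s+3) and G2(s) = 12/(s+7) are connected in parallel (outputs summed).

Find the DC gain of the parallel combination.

Parallel: G_eq = G1 + G2. DC gain = G1(0) + G2(0) = 7/3 + 12/7 = 2.3333 + 1.7143 = 4.0476.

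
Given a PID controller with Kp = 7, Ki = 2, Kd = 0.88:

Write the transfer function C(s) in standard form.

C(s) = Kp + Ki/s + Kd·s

Substituting values: C(s) = 7 + 2/s + 0.88s = (0.88s² + 7s + 2)/s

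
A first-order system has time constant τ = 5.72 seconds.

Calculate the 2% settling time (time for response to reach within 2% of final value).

For first-order system, 2% settling time ≈ 4τ = 4 × 5.72 = 22.88 s.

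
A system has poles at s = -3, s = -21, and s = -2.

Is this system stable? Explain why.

All poles are in the left half-plane. System is stable.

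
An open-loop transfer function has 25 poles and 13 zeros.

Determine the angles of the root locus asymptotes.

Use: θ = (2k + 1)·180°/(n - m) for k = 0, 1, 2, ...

n - m = 25 - 13 = 12. Angles: θk = (2k + 1)·180°/12 = 15°, 45°, 75°, 105°, 135°, 165°, 195°, 225°, 255°, 285°, 315°, 345°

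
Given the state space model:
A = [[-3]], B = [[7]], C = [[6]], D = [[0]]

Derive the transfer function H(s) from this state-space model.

(sI - A)⁻¹ = 1/(s + 3). H(s) = 6 × 7/(s + 3) + 0 = 42/(s + 3).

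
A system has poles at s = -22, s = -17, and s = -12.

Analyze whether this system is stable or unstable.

All poles are in the left half-plane. System is stable.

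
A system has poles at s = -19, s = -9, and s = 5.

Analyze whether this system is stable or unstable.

Pole(s) at s = 5 are not in the left half-plane. System is unstable.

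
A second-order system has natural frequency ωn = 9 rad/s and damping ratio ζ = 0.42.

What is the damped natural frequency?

ωd = ωn√(1 - ζ²) = 9√(1 - 0.42²) = 8.17 rad/s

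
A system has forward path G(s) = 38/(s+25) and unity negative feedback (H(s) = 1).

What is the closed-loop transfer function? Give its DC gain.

T(s) = G/(1+GH) = [38/(s+25)] / [1 + 38/(s+25)] = 38/(s+25+38) = 38/(s+63). DC gain = 38/63 = 0.6032.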